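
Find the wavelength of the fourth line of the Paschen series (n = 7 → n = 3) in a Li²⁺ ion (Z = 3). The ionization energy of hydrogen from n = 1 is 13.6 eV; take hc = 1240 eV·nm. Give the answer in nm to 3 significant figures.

The Paschen series terminates on n_f = 3; the fourth line has n_i = 3+4 = 7.
ΔE = 122.4 × (1/3² − 1/7²) = 11.10 eV.
λ = 1240 / 11.10 = 112 nm.

112 nm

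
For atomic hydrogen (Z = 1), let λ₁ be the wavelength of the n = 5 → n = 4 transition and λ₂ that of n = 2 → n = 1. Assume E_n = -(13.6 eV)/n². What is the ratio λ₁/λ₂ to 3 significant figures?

33.3

λ ∝ 1/ΔE ∝ 1/(1/n_f² − 1/n_i²), and the Z² and hc factors cancel in the ratio.
λ₁/λ₂ = (1/1² − 1/2²)/(1/4² − 1/5²) = 0.7500/0.02250 = 33.3.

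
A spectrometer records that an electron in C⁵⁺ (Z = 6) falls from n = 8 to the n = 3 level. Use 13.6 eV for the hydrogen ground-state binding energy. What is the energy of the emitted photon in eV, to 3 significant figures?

The Bohr energies scale as Z², so for Z = 6: E_n = −489.6/n² eV.
E_8 = −489.6/64 = −7.650 eV and E_3 = −489.6/9 = −54.40 eV.
The photon energy is |E_8 − E_3| = 46.8 eV.

46.8 eV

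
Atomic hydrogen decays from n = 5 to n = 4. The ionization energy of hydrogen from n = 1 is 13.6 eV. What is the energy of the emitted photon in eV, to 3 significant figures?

0.306 eV

E_5 = −13.60/25 = −0.5440 eV and E_4 = −13.60/16 = −0.8500 eV.
The photon energy is |E_5 − E_4| = 0.306 eV.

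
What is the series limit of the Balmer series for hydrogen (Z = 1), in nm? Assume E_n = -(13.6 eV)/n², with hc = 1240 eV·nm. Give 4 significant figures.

The Balmer series has lower level n_f = 2; the series limit corresponds to n_i → ∞.
ΔE_max = 13.6 × 1 / 2² = 3.400 eV.
λ_min = 1240 / 3.400 = 364.7 nm.

364.7 nm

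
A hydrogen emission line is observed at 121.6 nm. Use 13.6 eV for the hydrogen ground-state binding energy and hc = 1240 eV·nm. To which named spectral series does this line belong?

ΔE = 1240/121.6 = 10.20 eV.
This matches 13.6 × (1/1² − 1/2²), so n_f = 1: the Lyman series.

Lyman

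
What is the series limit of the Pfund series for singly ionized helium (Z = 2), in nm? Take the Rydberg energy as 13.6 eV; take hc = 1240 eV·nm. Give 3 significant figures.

The Pfund series has lower level n_f = 5; the series limit corresponds to n_i → ∞.
ΔE_max = 13.6 × 4 / 5² = 2.176 eV.
λ_min = 1240 / 2.176 = 570 nm.

570 nm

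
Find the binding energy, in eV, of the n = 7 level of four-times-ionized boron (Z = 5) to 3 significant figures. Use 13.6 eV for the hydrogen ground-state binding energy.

6.94 eV

E_n = −13.6 Z²/n² = −340.0/n² eV for Z = 5.
E_7 = −340.0/49 = −6.94 eV, so ionization (to E = 0) requires 6.94 eV.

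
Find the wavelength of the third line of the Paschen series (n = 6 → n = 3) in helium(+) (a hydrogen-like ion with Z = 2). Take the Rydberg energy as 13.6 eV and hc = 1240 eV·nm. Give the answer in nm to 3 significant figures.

274 nm

The Paschen series terminates on n_f = 3; the third line has n_i = 3+3 = 6.
ΔE = 54.40 × (1/3² − 1/6²) = 4.533 eV.
λ = 1240 / 4.533 = 274 nm.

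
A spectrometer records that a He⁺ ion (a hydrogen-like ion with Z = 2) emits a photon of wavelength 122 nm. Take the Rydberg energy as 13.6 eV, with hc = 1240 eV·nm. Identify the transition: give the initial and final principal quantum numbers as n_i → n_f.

The photon energy is ΔE = hc/λ = 1240 / 122 = 10.16 eV.
With Z = 2, ΔE = 54.40 × (1/n_f² − 1/n_i²), so 1/n_f² − 1/n_i² = 0.1868.
Trying n_f = 2 gives 1/n_i² = 0.06316, i.e. n_i ≈ 4; this pair matches.

n_i = 4, n_f = 2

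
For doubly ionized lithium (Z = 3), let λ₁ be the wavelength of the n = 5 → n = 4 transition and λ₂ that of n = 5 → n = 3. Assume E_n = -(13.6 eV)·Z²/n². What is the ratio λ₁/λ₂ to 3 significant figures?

λ ∝ 1/ΔE ∝ 1/(1/n_f² − 1/n_i²), and the Z² and hc factors cancel in the ratio.
λ₁/λ₂ = (1/3² − 1/5²)/(1/4² − 1/5²) = 0.07111/0.02250 = 3.16.

3.16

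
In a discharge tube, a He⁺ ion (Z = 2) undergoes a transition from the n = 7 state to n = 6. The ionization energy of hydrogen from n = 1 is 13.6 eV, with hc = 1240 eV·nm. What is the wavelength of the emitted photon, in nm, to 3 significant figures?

For Z = 2 the level energies scale as Z², so the effective Rydberg energy is 13.6 × 4 = 54.40 eV.
ΔE = 54.40 × (1/6² − 1/7²) = 54.40 × 0.007370 = 0.4009 eV.
λ = hc/ΔE = 1240 / 0.4009 = 3090 nm.

3090 nm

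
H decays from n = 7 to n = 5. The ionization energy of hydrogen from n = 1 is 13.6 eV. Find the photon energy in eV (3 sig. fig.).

0.266 eV

E_7 = −13.60/49 = −0.2776 eV and E_5 = −13.60/25 = −0.5440 eV.
The photon energy is |E_7 − E_5| = 0.266 eV.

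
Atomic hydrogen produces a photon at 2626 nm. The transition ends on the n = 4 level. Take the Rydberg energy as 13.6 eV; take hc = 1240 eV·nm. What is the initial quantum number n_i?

The photon energy is ΔE = hc/λ = 1240 / 2626 = 0.4722 eV.
With Z = 1, ΔE = 13.60 × (1/n_f² − 1/n_i²), so 1/n_f² − 1/n_i² = 0.03472.
With n_f = 4: 1/n_i² = 1/16 − 0.03472 = 0.02778, so n_i ≈ 6.00.

n_i = 6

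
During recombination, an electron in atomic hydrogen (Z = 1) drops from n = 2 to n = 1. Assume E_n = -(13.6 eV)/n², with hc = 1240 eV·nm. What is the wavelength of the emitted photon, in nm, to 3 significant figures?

ΔE = 13.60 × (1/1² − 1/2²) = 13.60 × 0.7500 = 10.20 eV.
λ = hc/ΔE = 1240 / 10.20 = 122 nm.
This line belongs to the Lyman series.

122 nm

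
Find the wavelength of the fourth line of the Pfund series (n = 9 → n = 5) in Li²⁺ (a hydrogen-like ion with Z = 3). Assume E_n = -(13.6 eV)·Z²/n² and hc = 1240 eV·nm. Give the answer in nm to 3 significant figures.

The Pfund series terminates on n_f = 5; the fourth line has n_i = 5+4 = 9.
ΔE = 122.4 × (1/5² − 1/9²) = 3.385 eV.
λ = 1240 / 3.385 = 366 nm.

366 nm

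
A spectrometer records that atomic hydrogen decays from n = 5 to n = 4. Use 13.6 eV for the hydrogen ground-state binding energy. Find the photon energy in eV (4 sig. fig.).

E_5 = −13.60/25 = −0.5440 eV and E_4 = −13.60/16 = −0.8500 eV.
The photon energy is |E_5 − E_4| = 0.3060 eV.

0.3060 eV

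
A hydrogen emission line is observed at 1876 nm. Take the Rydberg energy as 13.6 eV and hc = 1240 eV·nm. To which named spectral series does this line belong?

Paschen

ΔE = 1240/1876 = 0.6610 eV.
This matches 13.6 × (1/3² − 1/4²), so n_f = 3: the Paschen series.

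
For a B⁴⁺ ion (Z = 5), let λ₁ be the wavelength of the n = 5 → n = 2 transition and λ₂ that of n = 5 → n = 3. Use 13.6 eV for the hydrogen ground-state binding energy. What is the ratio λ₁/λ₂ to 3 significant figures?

0.339

λ ∝ 1/ΔE ∝ 1/(1/n_f² − 1/n_i²), and the Z² and hc factors cancel in the ratio.
λ₁/λ₂ = (1/3² − 1/5²)/(1/2² − 1/5²) = 0.07111/0.2100 = 0.339.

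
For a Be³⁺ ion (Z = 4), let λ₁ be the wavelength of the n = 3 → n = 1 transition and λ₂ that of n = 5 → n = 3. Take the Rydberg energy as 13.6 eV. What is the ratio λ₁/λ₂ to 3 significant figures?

0.0800

λ ∝ 1/ΔE ∝ 1/(1/n_f² − 1/n_i²), and the Z² and hc factors cancel in the ratio.
λ₁/λ₂ = (1/3² − 1/5²)/(1/1² − 1/3²) = 0.07111/0.8889 = 0.0800.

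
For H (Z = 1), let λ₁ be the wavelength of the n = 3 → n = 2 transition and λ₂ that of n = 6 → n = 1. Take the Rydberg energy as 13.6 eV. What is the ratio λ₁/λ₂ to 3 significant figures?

7.00

λ ∝ 1/ΔE ∝ 1/(1/n_f² − 1/n_i²), and the Z² and hc factors cancel in the ratio.
λ₁/λ₂ = (1/1² − 1/6²)/(1/2² − 1/3²) = 0.9722/0.1389 = 7.00.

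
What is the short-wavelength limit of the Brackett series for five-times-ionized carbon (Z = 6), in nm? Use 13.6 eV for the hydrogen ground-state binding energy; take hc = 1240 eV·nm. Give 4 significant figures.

The Brackett series has lower level n_f = 4; the series limit corresponds to n_i → ∞.
ΔE_max = 13.6 × 36 / 4² = 30.60 eV.
λ_min = 1240 / 30.60 = 40.52 nm.

40.52 nm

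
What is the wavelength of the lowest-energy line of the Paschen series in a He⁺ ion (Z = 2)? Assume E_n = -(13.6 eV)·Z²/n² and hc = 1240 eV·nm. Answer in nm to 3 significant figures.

The Paschen series terminates on n_f = 3; the first line has n_i = 3+1 = 4.
ΔE = 54.40 × (1/3² − 1/4²) = 2.644 eV.
λ = 1240 / 2.644 = 469 nm.

469 nm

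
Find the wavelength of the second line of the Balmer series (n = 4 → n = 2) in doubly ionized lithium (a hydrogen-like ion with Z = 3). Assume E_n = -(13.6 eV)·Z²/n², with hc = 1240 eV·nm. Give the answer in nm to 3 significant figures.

The Balmer series terminates on n_f = 2; the second line has n_i = 2+2 = 4.
ΔE = 122.4 × (1/2² − 1/4²) = 22.95 eV.
λ = 1240 / 22.95 = 54.0 nm.

54.0 nm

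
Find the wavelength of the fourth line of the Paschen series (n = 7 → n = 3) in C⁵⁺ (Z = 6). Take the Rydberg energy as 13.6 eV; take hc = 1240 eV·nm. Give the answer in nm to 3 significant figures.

27.9 nm

The Paschen series terminates on n_f = 3; the fourth line has n_i = 3+4 = 7.
ΔE = 489.6 × (1/3² − 1/7²) = 44.41 eV.
λ = 1240 / 44.41 = 27.9 nm.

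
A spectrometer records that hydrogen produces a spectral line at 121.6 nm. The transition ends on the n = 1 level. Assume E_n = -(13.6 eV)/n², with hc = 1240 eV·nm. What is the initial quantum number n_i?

The photon energy is ΔE = hc/λ = 1240 / 121.6 = 10.20 eV.
With Z = 1, ΔE = 13.60 × (1/n_f² − 1/n_i²), so 1/n_f² − 1/n_i² = 0.7498.
With n_f = 1: 1/n_i² = 1/1 − 0.7498 = 0.2502, so n_i ≈ 2.00.

n_i = 2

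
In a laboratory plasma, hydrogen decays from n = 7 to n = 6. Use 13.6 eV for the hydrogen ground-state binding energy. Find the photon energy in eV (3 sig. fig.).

0.100 eV

E_7 = −13.60/49 = −0.2776 eV and E_6 = −13.60/36 = −0.3778 eV.
The photon energy is |E_7 − E_6| = 0.100 eV.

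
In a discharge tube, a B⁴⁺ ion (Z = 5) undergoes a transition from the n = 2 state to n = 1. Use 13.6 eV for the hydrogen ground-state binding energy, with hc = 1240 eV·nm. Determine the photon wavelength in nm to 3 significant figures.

For Z = 5 the level energies scale as Z², so the effective Rydberg energy is 13.6 × 25 = 340.0 eV.
ΔE = 340.0 × (1/1² − 1/2²) = 340.0 × 0.7500 = 255.0 eV.
λ = hc/ΔE = 1240 / 255.0 = 4.86 nm.

4.86 nm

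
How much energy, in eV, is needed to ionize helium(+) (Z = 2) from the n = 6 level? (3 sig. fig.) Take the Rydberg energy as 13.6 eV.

E_n = −13.6 Z²/n² = −54.40/n² eV for Z = 2.
E_6 = −54.40/36 = −1.51 eV, so ionization (to E = 0) requires 1.51 eV.

1.51 eV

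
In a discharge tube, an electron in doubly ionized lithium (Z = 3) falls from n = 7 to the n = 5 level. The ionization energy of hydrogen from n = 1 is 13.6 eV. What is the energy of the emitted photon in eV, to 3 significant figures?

2.40 eV

The Bohr energies scale as Z², so for Z = 3: E_n = −122.4/n² eV.
E_7 = −122.4/49 = −2.498 eV and E_5 = −122.4/25 = −4.896 eV.
The photon energy is |E_7 − E_5| = 2.40 eV.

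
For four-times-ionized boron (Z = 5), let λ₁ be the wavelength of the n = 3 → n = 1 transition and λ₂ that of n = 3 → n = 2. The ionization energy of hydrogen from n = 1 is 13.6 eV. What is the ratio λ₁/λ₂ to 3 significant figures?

λ ∝ 1/ΔE ∝ 1/(1/n_f² − 1/n_i²), and the Z² and hc factors cancel in the ratio.
λ₁/λ₂ = (1/2² − 1/3²)/(1/1² − 1/3²) = 0.1389/0.8889 = 0.156.

0.156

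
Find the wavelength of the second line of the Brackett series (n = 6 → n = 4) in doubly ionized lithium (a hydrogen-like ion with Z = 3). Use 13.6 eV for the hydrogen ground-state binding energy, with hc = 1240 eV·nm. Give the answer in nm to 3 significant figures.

The Brackett series terminates on n_f = 4; the second line has n_i = 4+2 = 6.
ΔE = 122.4 × (1/4² − 1/6²) = 4.250 eV.
λ = 1240 / 4.250 = 292 nm.

292 nm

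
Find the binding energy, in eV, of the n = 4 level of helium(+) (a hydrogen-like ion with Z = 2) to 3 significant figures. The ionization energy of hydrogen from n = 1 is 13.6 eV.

3.40 eV

E_n = −13.6 Z²/n² = −54.40/n² eV for Z = 2.
E_4 = −54.40/16 = −3.40 eV, so ionization (to E = 0) requires 3.40 eV.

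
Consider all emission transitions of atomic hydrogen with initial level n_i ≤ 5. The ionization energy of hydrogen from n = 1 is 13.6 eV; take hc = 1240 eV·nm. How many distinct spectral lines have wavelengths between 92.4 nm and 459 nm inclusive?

Enumerate all n_i → n_f pairs with 1 ≤ n_f < n_i ≤ 5 and compute λ = 1240 / [13.6·1·(1/n_f² − 1/n_i²)].
Lines falling in [92.4, 459] nm: 5→1 (94.98 nm), 4→1 (97.25 nm), 3→1 (102.6 nm), 2→1 (121.6 nm), 5→2 (434.2 nm).

5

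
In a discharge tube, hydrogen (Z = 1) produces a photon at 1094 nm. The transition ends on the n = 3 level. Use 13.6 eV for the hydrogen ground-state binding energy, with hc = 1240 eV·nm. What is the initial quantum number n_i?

n_i = 6

The photon energy is ΔE = hc/λ = 1240 / 1094 = 1.133 eV.
With Z = 1, ΔE = 13.60 × (1/n_f² − 1/n_i²), so 1/n_f² − 1/n_i² = 0.08334.
With n_f = 3: 1/n_i² = 1/9 − 0.08334 = 0.02777, so n_i ≈ 6.00.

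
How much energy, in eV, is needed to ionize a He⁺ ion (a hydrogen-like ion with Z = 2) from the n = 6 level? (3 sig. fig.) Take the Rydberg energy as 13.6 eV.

E_n = −13.6 Z²/n² = −54.40/n² eV for Z = 2.
E_6 = −54.40/36 = −1.51 eV, so ionization (to E = 0) requires 1.51 eV.

1.51 eV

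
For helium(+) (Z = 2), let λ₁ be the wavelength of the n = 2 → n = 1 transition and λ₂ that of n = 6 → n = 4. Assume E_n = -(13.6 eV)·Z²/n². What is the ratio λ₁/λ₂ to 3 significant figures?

λ ∝ 1/ΔE ∝ 1/(1/n_f² − 1/n_i²), and the Z² and hc factors cancel in the ratio.
λ₁/λ₂ = (1/4² − 1/6²)/(1/1² − 1/2²) = 0.03472/0.7500 = 0.0463.

0.0463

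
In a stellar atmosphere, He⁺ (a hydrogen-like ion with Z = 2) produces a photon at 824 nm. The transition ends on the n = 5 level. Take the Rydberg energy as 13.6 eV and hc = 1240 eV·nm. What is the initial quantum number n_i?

The photon energy is ΔE = hc/λ = 1240 / 824 = 1.505 eV.
With Z = 2, ΔE = 54.40 × (1/n_f² − 1/n_i²), so 1/n_f² − 1/n_i² = 0.02766.
With n_f = 5: 1/n_i² = 1/25 − 0.02766 = 0.01234, so n_i ≈ 9.00.

n_i = 9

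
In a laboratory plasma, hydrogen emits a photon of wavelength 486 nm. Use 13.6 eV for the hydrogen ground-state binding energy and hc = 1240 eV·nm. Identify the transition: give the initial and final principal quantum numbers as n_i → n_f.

n_i = 4, n_f = 2

The photon energy is ΔE = hc/λ = 1240 / 486 = 2.551 eV.
With Z = 1, ΔE = 13.60 × (1/n_f² − 1/n_i²), so 1/n_f² − 1/n_i² = 0.1876.
Trying n_f = 2 gives 1/n_i² = 0.06239, i.e. n_i ≈ 4; this pair matches.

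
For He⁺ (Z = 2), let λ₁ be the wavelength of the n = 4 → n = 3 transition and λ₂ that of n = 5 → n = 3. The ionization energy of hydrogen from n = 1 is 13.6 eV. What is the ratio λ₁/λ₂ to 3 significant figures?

1.46

λ ∝ 1/ΔE ∝ 1/(1/n_f² − 1/n_i²), and the Z² and hc factors cancel in the ratio.
λ₁/λ₂ = (1/3² − 1/5²)/(1/3² − 1/4²) = 0.07111/0.04861 = 1.46.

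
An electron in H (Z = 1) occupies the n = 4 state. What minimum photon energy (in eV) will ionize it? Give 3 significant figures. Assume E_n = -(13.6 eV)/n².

0.850 eV

E_4 = −13.60/16 = −0.850 eV, so ionization (to E = 0) requires 0.850 eV.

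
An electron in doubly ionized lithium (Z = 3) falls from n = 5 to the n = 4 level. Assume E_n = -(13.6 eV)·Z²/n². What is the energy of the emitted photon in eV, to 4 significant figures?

2.754 eV

The Bohr energies scale as Z², so for Z = 3: E_n = −122.4/n² eV.
E_5 = −122.4/25 = −4.896 eV and E_4 = −122.4/16 = −7.650 eV.
The photon energy is |E_5 − E_4| = 2.754 eV.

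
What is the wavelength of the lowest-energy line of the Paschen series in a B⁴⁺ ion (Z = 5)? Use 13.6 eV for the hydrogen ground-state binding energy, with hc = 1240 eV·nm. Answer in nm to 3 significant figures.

The Paschen series terminates on n_f = 3; the first line has n_i = 3+1 = 4.
ΔE = 340.0 × (1/3² − 1/4²) = 16.53 eV.
λ = 1240 / 16.53 = 75.0 nm.

75.0 nm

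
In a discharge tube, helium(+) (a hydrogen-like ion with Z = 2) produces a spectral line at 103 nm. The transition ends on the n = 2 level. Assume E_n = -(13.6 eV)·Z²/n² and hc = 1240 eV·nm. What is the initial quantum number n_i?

The photon energy is ΔE = hc/λ = 1240 / 103 = 12.04 eV.
With Z = 2, ΔE = 54.40 × (1/n_f² − 1/n_i²), so 1/n_f² − 1/n_i² = 0.2213.
With n_f = 2: 1/n_i² = 1/4 − 0.2213 = 0.02870, so n_i ≈ 5.90.

n_i = 6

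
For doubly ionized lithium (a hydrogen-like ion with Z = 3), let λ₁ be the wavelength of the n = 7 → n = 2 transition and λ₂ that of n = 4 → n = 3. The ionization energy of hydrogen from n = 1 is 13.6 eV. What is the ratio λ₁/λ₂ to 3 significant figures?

λ ∝ 1/ΔE ∝ 1/(1/n_f² − 1/n_i²), and the Z² and hc factors cancel in the ratio.
λ₁/λ₂ = (1/3² − 1/4²)/(1/2² − 1/7²) = 0.04861/0.2296 = 0.212.

0.212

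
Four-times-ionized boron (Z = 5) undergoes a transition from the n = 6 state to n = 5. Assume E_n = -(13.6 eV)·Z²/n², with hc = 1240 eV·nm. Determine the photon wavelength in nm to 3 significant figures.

298 nm

For Z = 5 the level energies scale as Z², so the effective Rydberg energy is 13.6 × 25 = 340.0 eV.
ΔE = 340.0 × (1/5² − 1/6²) = 340.0 × 0.01222 = 4.156 eV.
λ = hc/ΔE = 1240 / 4.156 = 298 nm.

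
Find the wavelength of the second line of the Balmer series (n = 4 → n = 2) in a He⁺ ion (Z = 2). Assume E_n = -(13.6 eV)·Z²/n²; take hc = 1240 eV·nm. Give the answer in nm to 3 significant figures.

122 nm

The Balmer series terminates on n_f = 2; the second line has n_i = 2+2 = 4.
ΔE = 54.40 × (1/2² − 1/4²) = 10.20 eV.
λ = 1240 / 10.20 = 122 nm.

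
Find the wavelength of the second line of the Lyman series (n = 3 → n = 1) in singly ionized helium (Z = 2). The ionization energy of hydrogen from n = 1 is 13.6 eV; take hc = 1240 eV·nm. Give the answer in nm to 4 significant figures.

25.64 nm

The Lyman series terminates on n_f = 1; the second line has n_i = 1+2 = 3.
ΔE = 54.40 × (1/1² − 1/3²) = 48.36 eV.
λ = 1240 / 48.36 = 25.64 nm.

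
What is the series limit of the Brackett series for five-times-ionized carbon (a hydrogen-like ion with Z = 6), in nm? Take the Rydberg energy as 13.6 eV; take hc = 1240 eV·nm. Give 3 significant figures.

40.5 nm

The Brackett series has lower level n_f = 4; the series limit corresponds to n_i → ∞.
ΔE_max = 13.6 × 36 / 4² = 30.60 eV.
λ_min = 1240 / 30.60 = 40.5 nm.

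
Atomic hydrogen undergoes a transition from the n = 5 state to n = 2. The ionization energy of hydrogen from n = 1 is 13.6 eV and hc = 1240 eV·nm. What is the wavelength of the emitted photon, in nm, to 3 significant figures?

434 nm

ΔE = 13.60 × (1/2² − 1/5²) = 13.60 × 0.2100 = 2.856 eV.
λ = hc/ΔE = 1240 / 2.856 = 434 nm.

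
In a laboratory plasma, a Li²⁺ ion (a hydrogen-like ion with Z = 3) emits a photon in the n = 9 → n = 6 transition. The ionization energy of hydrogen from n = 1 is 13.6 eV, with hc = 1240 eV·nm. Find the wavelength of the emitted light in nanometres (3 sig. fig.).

For Z = 3 the level energies scale as Z², so the effective Rydberg energy is 13.6 × 9 = 122.4 eV.
ΔE = 122.4 × (1/6² − 1/9²) = 122.4 × 0.01543 = 1.889 eV.
λ = hc/ΔE = 1240 / 1.889 = 656 nm.

656 nm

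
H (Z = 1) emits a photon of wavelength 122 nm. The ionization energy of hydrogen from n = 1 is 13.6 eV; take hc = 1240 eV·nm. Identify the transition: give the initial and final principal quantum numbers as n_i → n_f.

n_i = 2, n_f = 1

The photon energy is ΔE = hc/λ = 1240 / 122 = 10.16 eV.
With Z = 1, ΔE = 13.60 × (1/n_f² − 1/n_i²), so 1/n_f² − 1/n_i² = 0.7473.
Trying n_f = 1 gives 1/n_i² = 0.2527, i.e. n_i ≈ 2; this pair matches.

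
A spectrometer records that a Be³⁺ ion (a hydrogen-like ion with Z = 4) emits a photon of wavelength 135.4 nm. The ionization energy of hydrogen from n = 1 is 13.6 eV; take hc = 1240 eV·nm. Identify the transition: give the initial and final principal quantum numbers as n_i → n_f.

n_i = 7, n_f = 4

The photon energy is ΔE = hc/λ = 1240 / 135.4 = 9.158 eV.
With Z = 4, ΔE = 217.6 × (1/n_f² − 1/n_i²), so 1/n_f² − 1/n_i² = 0.04209.
Trying n_f = 4 gives 1/n_i² = 0.02041, i.e. n_i ≈ 7; this pair matches.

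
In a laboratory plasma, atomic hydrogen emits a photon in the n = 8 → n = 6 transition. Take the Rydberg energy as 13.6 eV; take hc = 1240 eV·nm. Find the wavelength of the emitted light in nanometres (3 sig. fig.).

7500 nm

ΔE = 13.60 × (1/6² − 1/8²) = 13.60 × 0.01215 = 0.1653 eV.
λ = hc/ΔE = 1240 / 0.1653 = 7500 nm.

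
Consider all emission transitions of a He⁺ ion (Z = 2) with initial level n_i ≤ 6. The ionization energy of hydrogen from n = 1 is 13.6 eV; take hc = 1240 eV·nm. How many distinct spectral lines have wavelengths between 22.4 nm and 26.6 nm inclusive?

Enumerate all n_i → n_f pairs with 1 ≤ n_f < n_i ≤ 6 and compute λ = 1240 / [13.6·4·(1/n_f² − 1/n_i²)].
Lines falling in [22.4, 26.6] nm: 6→1 (23.45 nm), 5→1 (23.74 nm), 4→1 (24.31 nm), 3→1 (25.64 nm).

4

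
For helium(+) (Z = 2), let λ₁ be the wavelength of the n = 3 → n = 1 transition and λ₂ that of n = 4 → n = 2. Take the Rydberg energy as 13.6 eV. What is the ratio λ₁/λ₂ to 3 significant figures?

λ ∝ 1/ΔE ∝ 1/(1/n_f² − 1/n_i²), and the Z² and hc factors cancel in the ratio.
λ₁/λ₂ = (1/2² − 1/4²)/(1/1² − 1/3²) = 0.1875/0.8889 = 0.211.

0.211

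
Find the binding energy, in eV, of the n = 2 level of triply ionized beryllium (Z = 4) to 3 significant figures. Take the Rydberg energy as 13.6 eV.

E_n = −13.6 Z²/n² = −217.6/n² eV for Z = 4.
E_2 = −217.6/4 = −54.4 eV, so ionization (to E = 0) requires 54.4 eV.

54.4 eV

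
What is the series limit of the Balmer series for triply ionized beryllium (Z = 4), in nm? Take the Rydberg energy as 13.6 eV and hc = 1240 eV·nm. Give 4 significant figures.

The Balmer series has lower level n_f = 2; the series limit corresponds to n_i → ∞.
ΔE_max = 13.6 × 16 / 2² = 54.40 eV.
λ_min = 1240 / 54.40 = 22.79 nm.

22.79 nm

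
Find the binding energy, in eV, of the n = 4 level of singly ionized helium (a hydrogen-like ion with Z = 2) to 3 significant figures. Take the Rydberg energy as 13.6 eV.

E_n = −13.6 Z²/n² = −54.40/n² eV for Z = 2.
E_4 = −54.40/16 = −3.40 eV, so ionization (to E = 0) requires 3.40 eV.

3.40 eV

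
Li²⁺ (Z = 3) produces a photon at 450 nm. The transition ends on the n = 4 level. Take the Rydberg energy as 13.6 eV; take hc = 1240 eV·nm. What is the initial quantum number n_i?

n_i = 5

The photon energy is ΔE = hc/λ = 1240 / 450 = 2.756 eV.
With Z = 3, ΔE = 122.4 × (1/n_f² − 1/n_i²), so 1/n_f² − 1/n_i² = 0.02251.
With n_f = 4: 1/n_i² = 1/16 − 0.02251 = 0.03999, so n_i ≈ 5.00.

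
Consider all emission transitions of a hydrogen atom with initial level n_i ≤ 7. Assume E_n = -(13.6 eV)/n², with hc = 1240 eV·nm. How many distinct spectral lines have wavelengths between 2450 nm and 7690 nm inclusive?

Enumerate all n_i → n_f pairs with 1 ≤ n_f < n_i ≤ 7 and compute λ = 1240 / [13.6·1·(1/n_f² − 1/n_i²)].
Lines falling in [2450, 7690] nm: 6→4 (2626 nm), 5→4 (4052 nm), 7→5 (4654 nm), 6→5 (7460 nm).

4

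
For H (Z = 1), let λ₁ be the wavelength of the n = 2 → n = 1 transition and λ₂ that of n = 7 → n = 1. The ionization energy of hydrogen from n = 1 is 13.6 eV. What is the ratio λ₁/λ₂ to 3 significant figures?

λ ∝ 1/ΔE ∝ 1/(1/n_f² − 1/n_i²), and the Z² and hc factors cancel in the ratio.
λ₁/λ₂ = (1/1² − 1/7²)/(1/1² − 1/2²) = 0.9796/0.7500 = 1.31.

1.31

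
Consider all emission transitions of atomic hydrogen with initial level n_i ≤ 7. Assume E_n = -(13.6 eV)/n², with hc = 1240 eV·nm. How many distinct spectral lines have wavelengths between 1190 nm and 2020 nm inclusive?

2

Enumerate all n_i → n_f pairs with 1 ≤ n_f < n_i ≤ 7 and compute λ = 1240 / [13.6·1·(1/n_f² − 1/n_i²)].
Lines falling in [1190, 2020] nm: 5→3 (1282 nm), 4→3 (1876 nm).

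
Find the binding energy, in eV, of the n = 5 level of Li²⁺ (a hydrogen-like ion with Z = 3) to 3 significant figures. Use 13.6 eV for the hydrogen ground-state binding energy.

4.90 eV

E_n = −13.6 Z²/n² = −122.4/n² eV for Z = 3.
E_5 = −122.4/25 = −4.90 eV, so ionization (to E = 0) requires 4.90 eV.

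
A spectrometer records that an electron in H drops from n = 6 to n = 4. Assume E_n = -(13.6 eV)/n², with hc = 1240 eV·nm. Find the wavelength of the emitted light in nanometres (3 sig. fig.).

2630 nm

ΔE = 13.60 × (1/4² − 1/6²) = 13.60 × 0.03472 = 0.4722 eV.
λ = hc/ΔE = 1240 / 0.4722 = 2630 nm.
This line belongs to the Brackett series.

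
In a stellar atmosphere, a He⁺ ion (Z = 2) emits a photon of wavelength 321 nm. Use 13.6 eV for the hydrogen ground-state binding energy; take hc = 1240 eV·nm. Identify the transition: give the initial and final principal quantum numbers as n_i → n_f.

n_i = 5, n_f = 3

The photon energy is ΔE = hc/λ = 1240 / 321 = 3.863 eV.
With Z = 2, ΔE = 54.40 × (1/n_f² − 1/n_i²), so 1/n_f² − 1/n_i² = 0.07101.
Trying n_f = 3 gives 1/n_i² = 0.04010, i.e. n_i ≈ 5; this pair matches.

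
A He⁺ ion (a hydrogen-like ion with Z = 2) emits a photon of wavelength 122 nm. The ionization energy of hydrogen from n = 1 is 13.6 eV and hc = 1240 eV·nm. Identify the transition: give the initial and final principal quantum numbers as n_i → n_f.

The photon energy is ΔE = hc/λ = 1240 / 122 = 10.16 eV.
With Z = 2, ΔE = 54.40 × (1/n_f² − 1/n_i²), so 1/n_f² − 1/n_i² = 0.1868.
Trying n_f = 2 gives 1/n_i² = 0.06316, i.e. n_i ≈ 4; this pair matches.

n_i = 4, n_f = 2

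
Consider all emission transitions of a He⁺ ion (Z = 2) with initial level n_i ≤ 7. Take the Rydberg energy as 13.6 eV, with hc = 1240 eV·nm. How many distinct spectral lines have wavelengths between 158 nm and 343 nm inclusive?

4

Enumerate all n_i → n_f pairs with 1 ≤ n_f < n_i ≤ 7 and compute λ = 1240 / [13.6·4·(1/n_f² − 1/n_i²)].
Lines falling in [158, 343] nm: 3→2 (164.1 nm), 7→3 (251.3 nm), 6→3 (273.5 nm), 5→3 (320.5 nm).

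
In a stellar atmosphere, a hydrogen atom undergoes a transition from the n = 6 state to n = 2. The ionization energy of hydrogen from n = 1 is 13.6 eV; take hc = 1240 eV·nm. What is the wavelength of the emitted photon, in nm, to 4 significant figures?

410.3 nm

ΔE = 13.60 × (1/2² − 1/6²) = 13.60 × 0.2222 = 3.022 eV.
λ = hc/ΔE = 1240 / 3.022 = 410.3 nm.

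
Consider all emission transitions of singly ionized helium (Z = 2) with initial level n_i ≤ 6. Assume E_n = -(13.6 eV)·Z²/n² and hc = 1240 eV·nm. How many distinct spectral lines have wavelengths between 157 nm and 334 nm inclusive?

Enumerate all n_i → n_f pairs with 1 ≤ n_f < n_i ≤ 6 and compute λ = 1240 / [13.6·4·(1/n_f² − 1/n_i²)].
Lines falling in [157, 334] nm: 3→2 (164.1 nm), 6→3 (273.5 nm), 5→3 (320.5 nm).

3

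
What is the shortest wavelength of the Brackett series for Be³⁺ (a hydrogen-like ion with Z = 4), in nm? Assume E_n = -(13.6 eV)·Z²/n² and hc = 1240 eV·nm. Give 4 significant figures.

91.18 nm

The Brackett series has lower level n_f = 4; the series limit corresponds to n_i → ∞.
ΔE_max = 13.6 × 16 / 4² = 13.60 eV.
λ_min = 1240 / 13.60 = 91.18 nm.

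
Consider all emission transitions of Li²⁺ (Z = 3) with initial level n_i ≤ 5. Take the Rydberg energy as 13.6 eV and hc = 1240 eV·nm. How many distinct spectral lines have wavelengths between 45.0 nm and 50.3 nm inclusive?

Enumerate all n_i → n_f pairs with 1 ≤ n_f < n_i ≤ 5 and compute λ = 1240 / [13.6·9·(1/n_f² − 1/n_i²)].
Lines falling in [45.0, 50.3] nm: 5→2 (48.24 nm).

1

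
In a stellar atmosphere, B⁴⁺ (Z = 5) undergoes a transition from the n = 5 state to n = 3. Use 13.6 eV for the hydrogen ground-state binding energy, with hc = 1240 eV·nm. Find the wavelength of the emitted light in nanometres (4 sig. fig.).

For Z = 5 the level energies scale as Z², so the effective Rydberg energy is 13.6 × 25 = 340.0 eV.
ΔE = 340.0 × (1/3² − 1/5²) = 340.0 × 0.07111 = 24.18 eV.
λ = hc/ΔE = 1240 / 24.18 = 51.29 nm.

51.29 nm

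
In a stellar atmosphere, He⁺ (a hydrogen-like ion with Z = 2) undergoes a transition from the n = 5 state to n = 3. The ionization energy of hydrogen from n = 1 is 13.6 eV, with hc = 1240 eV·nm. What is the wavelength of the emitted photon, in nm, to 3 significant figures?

321 nm

For Z = 2 the level energies scale as Z², so the effective Rydberg energy is 13.6 × 4 = 54.40 eV.
ΔE = 54.40 × (1/3² − 1/5²) = 54.40 × 0.07111 = 3.868 eV.
λ = hc/ΔE = 1240 / 3.868 = 321 nm.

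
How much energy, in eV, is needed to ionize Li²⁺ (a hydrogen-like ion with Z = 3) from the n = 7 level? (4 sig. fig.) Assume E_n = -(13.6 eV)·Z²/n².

E_n = −13.6 Z²/n² = −122.4/n² eV for Z = 3.
E_7 = −122.4/49 = −2.498 eV, so ionization (to E = 0) requires 2.498 eV.

2.498 eV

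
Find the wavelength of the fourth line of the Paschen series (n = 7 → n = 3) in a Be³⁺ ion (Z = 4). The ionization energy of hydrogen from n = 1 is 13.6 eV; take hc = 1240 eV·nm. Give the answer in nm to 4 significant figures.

62.83 nm

The Paschen series terminates on n_f = 3; the fourth line has n_i = 3+4 = 7.
ΔE = 217.6 × (1/3² − 1/7²) = 19.74 eV.
λ = 1240 / 19.74 = 62.83 nm.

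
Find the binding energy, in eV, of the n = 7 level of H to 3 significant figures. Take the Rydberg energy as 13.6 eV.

E_7 = −13.60/49 = −0.278 eV, so ionization (to E = 0) requires 0.278 eV.

0.278 eV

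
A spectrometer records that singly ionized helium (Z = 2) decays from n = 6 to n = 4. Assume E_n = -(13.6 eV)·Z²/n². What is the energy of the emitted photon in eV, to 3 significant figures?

1.89 eV

The Bohr energies scale as Z², so for Z = 2: E_n = −54.40/n² eV.
E_6 = −54.40/36 = −1.511 eV and E_4 = −54.40/16 = −3.400 eV.
The photon energy is |E_6 − E_4| = 1.89 eV.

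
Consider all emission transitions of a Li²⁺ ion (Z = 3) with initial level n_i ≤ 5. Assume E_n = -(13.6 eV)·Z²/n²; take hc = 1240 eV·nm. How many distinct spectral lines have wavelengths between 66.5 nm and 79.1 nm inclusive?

1

Enumerate all n_i → n_f pairs with 1 ≤ n_f < n_i ≤ 5 and compute λ = 1240 / [13.6·9·(1/n_f² − 1/n_i²)].
Lines falling in [66.5, 79.1] nm: 3→2 (72.94 nm).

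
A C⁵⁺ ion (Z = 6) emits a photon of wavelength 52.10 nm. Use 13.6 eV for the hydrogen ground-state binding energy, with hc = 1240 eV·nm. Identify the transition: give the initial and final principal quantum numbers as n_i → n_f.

The photon energy is ΔE = hc/λ = 1240 / 52.10 = 23.80 eV.
With Z = 6, ΔE = 489.6 × (1/n_f² − 1/n_i²), so 1/n_f² − 1/n_i² = 0.04861.
Trying n_f = 3 gives 1/n_i² = 0.06250, i.e. n_i ≈ 4; this pair matches.

n_i = 4, n_f = 3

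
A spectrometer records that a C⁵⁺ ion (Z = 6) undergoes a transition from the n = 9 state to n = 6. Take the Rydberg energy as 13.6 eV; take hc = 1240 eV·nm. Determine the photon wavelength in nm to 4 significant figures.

164.1 nm

For Z = 6 the level energies scale as Z², so the effective Rydberg energy is 13.6 × 36 = 489.6 eV.
ΔE = 489.6 × (1/6² − 1/9²) = 489.6 × 0.01543 = 7.556 eV.
λ = hc/ΔE = 1240 / 7.556 = 164.1 nm.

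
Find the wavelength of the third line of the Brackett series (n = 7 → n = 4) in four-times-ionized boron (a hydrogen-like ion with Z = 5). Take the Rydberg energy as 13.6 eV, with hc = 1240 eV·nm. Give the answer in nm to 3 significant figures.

86.6 nm

The Brackett series terminates on n_f = 4; the third line has n_i = 4+3 = 7.
ΔE = 340.0 × (1/4² − 1/7²) = 14.31 eV.
λ = 1240 / 14.31 = 86.6 nm.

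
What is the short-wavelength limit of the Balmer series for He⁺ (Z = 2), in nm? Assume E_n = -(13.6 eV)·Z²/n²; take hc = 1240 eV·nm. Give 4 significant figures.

The Balmer series has lower level n_f = 2; the series limit corresponds to n_i → ∞.
ΔE_max = 13.6 × 4 / 2² = 13.60 eV.
λ_min = 1240 / 13.60 = 91.18 nm.

91.18 nm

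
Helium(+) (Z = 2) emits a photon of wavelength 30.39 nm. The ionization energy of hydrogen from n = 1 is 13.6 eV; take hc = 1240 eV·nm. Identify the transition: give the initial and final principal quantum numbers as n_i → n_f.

n_i = 2, n_f = 1

The photon energy is ΔE = hc/λ = 1240 / 30.39 = 40.80 eV.
With Z = 2, ΔE = 54.40 × (1/n_f² − 1/n_i²), so 1/n_f² − 1/n_i² = 0.7501.
Trying n_f = 1 gives 1/n_i² = 0.2499, i.e. n_i ≈ 2; this pair matches.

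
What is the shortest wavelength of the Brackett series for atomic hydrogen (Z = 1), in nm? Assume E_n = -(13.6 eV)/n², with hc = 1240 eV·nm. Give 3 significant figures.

1460 nm

The Brackett series has lower level n_f = 4; the series limit corresponds to n_i → ∞.
ΔE_max = 13.6 × 1 / 4² = 0.8500 eV.
λ_min = 1240 / 0.8500 = 1460 nm.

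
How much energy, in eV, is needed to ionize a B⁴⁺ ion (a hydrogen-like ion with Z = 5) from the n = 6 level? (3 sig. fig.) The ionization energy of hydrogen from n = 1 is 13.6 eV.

E_n = −13.6 Z²/n² = −340.0/n² eV for Z = 5.
E_6 = −340.0/36 = −9.44 eV, so ionization (to E = 0) requires 9.44 eV.

9.44 eV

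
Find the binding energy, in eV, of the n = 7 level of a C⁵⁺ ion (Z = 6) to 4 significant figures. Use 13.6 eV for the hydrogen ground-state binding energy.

E_n = −13.6 Z²/n² = −489.6/n² eV for Z = 6.
E_7 = −489.6/49 = −9.992 eV, so ionization (to E = 0) requires 9.992 eV.

9.992 eV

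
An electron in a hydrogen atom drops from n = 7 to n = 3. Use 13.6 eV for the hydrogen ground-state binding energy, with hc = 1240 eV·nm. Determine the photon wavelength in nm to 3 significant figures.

1010 nm

ΔE = 13.60 × (1/3² − 1/7²) = 13.60 × 0.09070 = 1.234 eV.
λ = hc/ΔE = 1240 / 1.234 = 1010 nm.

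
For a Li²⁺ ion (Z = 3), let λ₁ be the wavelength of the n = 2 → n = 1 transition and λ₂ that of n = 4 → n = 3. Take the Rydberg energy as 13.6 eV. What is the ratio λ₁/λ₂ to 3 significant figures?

0.0648

λ ∝ 1/ΔE ∝ 1/(1/n_f² − 1/n_i²), and the Z² and hc factors cancel in the ratio.
λ₁/λ₂ = (1/3² − 1/4²)/(1/1² − 1/2²) = 0.04861/0.7500 = 0.0648.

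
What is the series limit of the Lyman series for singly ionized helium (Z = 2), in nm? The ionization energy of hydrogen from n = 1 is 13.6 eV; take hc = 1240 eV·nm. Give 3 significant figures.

22.8 nm

The Lyman series has lower level n_f = 1; the series limit corresponds to n_i → ∞.
ΔE_max = 13.6 × 4 / 1² = 54.40 eV.
λ_min = 1240 / 54.40 = 22.8 nm.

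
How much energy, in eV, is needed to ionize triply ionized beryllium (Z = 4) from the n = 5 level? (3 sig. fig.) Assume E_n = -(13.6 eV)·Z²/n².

E_n = −13.6 Z²/n² = −217.6/n² eV for Z = 4.
E_5 = −217.6/25 = −8.70 eV, so ionization (to E = 0) requires 8.70 eV.

8.70 eV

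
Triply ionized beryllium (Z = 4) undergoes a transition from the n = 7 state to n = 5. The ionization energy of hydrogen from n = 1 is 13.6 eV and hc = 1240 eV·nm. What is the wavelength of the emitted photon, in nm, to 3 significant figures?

291 nm

For Z = 4 the level energies scale as Z², so the effective Rydberg energy is 13.6 × 16 = 217.6 eV.
ΔE = 217.6 × (1/5² − 1/7²) = 217.6 × 0.01959 = 4.263 eV.
λ = hc/ΔE = 1240 / 4.263 = 291 nm.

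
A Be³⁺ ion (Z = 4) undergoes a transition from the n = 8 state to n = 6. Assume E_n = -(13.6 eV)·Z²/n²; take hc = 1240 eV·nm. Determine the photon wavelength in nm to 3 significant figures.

469 nm

For Z = 4 the level energies scale as Z², so the effective Rydberg energy is 13.6 × 16 = 217.6 eV.
ΔE = 217.6 × (1/6² − 1/8²) = 217.6 × 0.01215 = 2.644 eV.
λ = hc/ΔE = 1240 / 2.644 = 469 nm.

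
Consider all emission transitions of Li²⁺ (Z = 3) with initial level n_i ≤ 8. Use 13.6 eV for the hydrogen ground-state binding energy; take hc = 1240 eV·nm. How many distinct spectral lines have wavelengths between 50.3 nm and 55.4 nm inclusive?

1

Enumerate all n_i → n_f pairs with 1 ≤ n_f < n_i ≤ 8 and compute λ = 1240 / [13.6·9·(1/n_f² − 1/n_i²)].
Lines falling in [50.3, 55.4] nm: 4→2 (54.03 nm).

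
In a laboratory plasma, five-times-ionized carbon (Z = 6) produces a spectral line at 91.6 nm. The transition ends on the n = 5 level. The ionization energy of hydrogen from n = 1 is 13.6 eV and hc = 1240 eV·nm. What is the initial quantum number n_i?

n_i = 9

The photon energy is ΔE = hc/λ = 1240 / 91.6 = 13.54 eV.
With Z = 6, ΔE = 489.6 × (1/n_f² − 1/n_i²), so 1/n_f² − 1/n_i² = 0.02765.
With n_f = 5: 1/n_i² = 1/25 − 0.02765 = 0.01235, so n_i ≈ 9.00.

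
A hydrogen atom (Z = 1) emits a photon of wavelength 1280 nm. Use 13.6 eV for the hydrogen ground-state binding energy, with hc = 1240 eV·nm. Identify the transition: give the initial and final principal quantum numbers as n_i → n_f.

n_i = 5, n_f = 3

The photon energy is ΔE = hc/λ = 1240 / 1280 = 0.9688 eV.
With Z = 1, ΔE = 13.60 × (1/n_f² − 1/n_i²), so 1/n_f² − 1/n_i² = 0.07123.
Trying n_f = 3 gives 1/n_i² = 0.03988, i.e. n_i ≈ 5; this pair matches.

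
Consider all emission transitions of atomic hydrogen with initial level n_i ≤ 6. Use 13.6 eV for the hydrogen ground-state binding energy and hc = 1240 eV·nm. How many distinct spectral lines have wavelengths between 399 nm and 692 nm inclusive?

4

Enumerate all n_i → n_f pairs with 1 ≤ n_f < n_i ≤ 6 and compute λ = 1240 / [13.6·1·(1/n_f² − 1/n_i²)].
Lines falling in [399, 692] nm: 6→2 (410.3 nm), 5→2 (434.2 nm), 4→2 (486.3 nm), 3→2 (656.5 nm).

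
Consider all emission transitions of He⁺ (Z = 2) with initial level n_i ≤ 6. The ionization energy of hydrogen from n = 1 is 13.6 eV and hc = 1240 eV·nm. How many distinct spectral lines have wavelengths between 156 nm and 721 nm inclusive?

Enumerate all n_i → n_f pairs with 1 ≤ n_f < n_i ≤ 6 and compute λ = 1240 / [13.6·4·(1/n_f² − 1/n_i²)].
Lines falling in [156, 721] nm: 3→2 (164.1 nm), 6→3 (273.5 nm), 5→3 (320.5 nm), 4→3 (468.9 nm), 6→4 (656.5 nm).

5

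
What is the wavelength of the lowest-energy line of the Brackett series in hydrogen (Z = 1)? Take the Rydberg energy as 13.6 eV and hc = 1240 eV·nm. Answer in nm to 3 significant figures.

The Brackett series terminates on n_f = 4; the first line has n_i = 4+1 = 5.
ΔE = 13.60 × (1/4² − 1/5²) = 0.3060 eV.
λ = 1240 / 0.3060 = 4050 nm.

4050 nm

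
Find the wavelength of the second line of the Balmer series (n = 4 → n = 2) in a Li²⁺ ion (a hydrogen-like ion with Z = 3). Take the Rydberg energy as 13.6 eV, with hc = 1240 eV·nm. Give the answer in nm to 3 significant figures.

54.0 nm

The Balmer series terminates on n_f = 2; the second line has n_i = 2+2 = 4.
ΔE = 122.4 × (1/2² − 1/4²) = 22.95 eV.
λ = 1240 / 22.95 = 54.0 nm.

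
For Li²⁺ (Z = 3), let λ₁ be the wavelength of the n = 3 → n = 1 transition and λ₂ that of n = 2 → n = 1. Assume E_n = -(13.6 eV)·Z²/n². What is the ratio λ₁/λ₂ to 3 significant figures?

λ ∝ 1/ΔE ∝ 1/(1/n_f² − 1/n_i²), and the Z² and hc factors cancel in the ratio.
λ₁/λ₂ = (1/1² − 1/2²)/(1/1² − 1/3²) = 0.7500/0.8889 = 0.844.

0.844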